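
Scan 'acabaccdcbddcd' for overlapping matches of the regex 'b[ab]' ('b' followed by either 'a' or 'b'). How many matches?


Pattern: b[ab] means 'b' followed by either 'a' or 'b'.
Scanning 'acabaccdcbddcd' position-by-position:
  Pos 0: window 'ac' -> no
  Pos 1: window 'ca' -> no
  Pos 2: window 'ab' -> no
  Pos 3: window 'ba' -> MATCH
  Pos 4: window 'ac' -> no
  Pos 5: window 'cc' -> no
  Pos 6: window 'cd' -> no
  Pos 7: window 'dc' -> no
  Pos 8: window 'cb' -> no
  Pos 9: window 'bd' -> no
  Pos 10: window 'dd' -> no
  Pos 11: window 'dc' -> no
  Pos 12: window 'cd' -> no
  Pos 13: window 'd' -> no
Total matches: 1

1


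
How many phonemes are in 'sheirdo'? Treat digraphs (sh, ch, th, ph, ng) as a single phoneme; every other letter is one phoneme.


Parsing 'sheirdo' greedily, digraphs first:
  'sh' -> digraph (1 consonant phoneme) (phonemes so far: 1)
  'e' -> vowel phoneme (phonemes so far: 2)
  'i' -> vowel phoneme (phonemes so far: 3)
  'r' -> consonant phoneme (phonemes so far: 4)
  'd' -> consonant phoneme (phonemes so far: 5)
  'o' -> vowel phoneme (phonemes so far: 6)
Total phonemes: 6

6


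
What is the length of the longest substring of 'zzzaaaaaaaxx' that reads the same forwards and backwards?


Scanning 'zzzaaaaaaaxx' for palindromic substrings.
Substring at positions 3-9: 'aaaaaaa'.
Check: reverse('aaaaaaa') = 'aaaaaaa' -> palindrome confirmed.
Neighbouring characters ('z' / 'x') break symmetry, so it cannot extend further.
No longer palindromic substring exists; longest length = 7

7


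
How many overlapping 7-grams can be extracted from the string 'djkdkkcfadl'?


String 'djkdkkcfadl' has length L = 11.
Number of overlapping n-grams = L - n + 1
Substituting: 11 - 7 + 1 = 5

5


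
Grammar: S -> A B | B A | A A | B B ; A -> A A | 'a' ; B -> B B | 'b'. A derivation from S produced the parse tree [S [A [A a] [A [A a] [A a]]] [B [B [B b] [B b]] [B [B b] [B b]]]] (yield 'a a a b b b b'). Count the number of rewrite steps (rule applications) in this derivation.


Every bracketed nonterminal node [X ...] in the tree is produced by exactly one rule application.
Reading the tree off as a leftmost derivation:
  Step 1: S  =>  A B   (applied S -> A B)
  Step 2: A B  =>  A A B   (applied A -> A A)
  Step 3: A A B  =>  a A B   (applied A -> a)
  Step 4: a A B  =>  a A A B   (applied A -> A A)
  Step 5: a A A B  =>  a a A B   (applied A -> a)
  Step 6: a a A B  =>  a a a B   (applied A -> a)
  Step 7: a a a B  =>  a a a B B   (applied B -> B B)
  Step 8: a a a B B  =>  a a a B B B   (applied B -> B B)
  Step 9: a a a B B B  =>  a a a b B B   (applied B -> b)
  Step 10: a a a b B B  =>  a a a b b B   (applied B -> b)
  Step 11: a a a b b B  =>  a a a b b B B   (applied B -> B B)
  Step 12: a a a b b B B  =>  a a a b b b B   (applied B -> b)
  Step 13: a a a b b b B  =>  a a a b b b b   (applied B -> b)
Final yield: a a a b b b b
Total rewrite steps: 13

13


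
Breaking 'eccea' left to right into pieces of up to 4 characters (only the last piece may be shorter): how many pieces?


'eccea' has 5 characters.
Chunking with max size 4:
  Chunk 1: 'ecce' (positions 0-3)
  Chunk 2: 'a' (positions 4-4)
Total chunks: ceil(5 / 4) = 2

2


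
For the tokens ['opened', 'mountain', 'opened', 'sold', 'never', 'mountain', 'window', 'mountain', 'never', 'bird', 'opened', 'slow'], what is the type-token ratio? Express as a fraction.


Tokens: 12
Unique types: ('bird', 'mountain', 'never', 'opened', 'slow', 'sold', 'window') = 7
TTR = 7/12
Already in lowest terms.

7/12


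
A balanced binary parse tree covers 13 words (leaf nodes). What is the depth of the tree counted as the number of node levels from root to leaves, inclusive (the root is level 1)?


In a balanced binary tree with n leaves the deepest leaf is ceil(log2(n)) edges below the root,
so counting node levels inclusive of root and leaves gives ceil(log2(n)) + 1 levels.
log2(13) = 3.7004
ceil(3.7004) = 4
levels = 4 + 1 = 5

5


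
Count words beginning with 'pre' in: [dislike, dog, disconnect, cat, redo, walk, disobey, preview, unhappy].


Checking each word for prefix 'pre':
  'dislike' -> no (count: 0)
  'dog' -> no (count: 0)
  'disconnect' -> no (count: 0)
  'cat' -> no (count: 0)
  'redo' -> no (count: 0)
  'walk' -> no (count: 0)
  'disobey' -> no (count: 0)
  'preview' -> YES, starts with 'pre' (count: 1)
  'unhappy' -> no (count: 1)
Total with prefix 'pre': 1

1


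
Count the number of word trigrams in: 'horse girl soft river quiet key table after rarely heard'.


Word trigrams from [10] words:
  Trigram 1: (horse girl soft)
  Trigram 2: (girl soft river)
  Trigram 3: (soft river quiet)
  Trigram 4: (river quiet key)
  Trigram 5: (quiet key table)
  Trigram 6: (key table after)
  Trigram 7: (table after rarely)
  Trigram 8: (after rarely heard)
Total word trigrams: 10 - 2 = 8

8


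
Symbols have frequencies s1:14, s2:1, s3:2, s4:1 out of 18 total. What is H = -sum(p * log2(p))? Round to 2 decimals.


Computing entropy H = -sum(p_i * log2(p_i)):
  s1: p = 14/18 = 0.7778, -p*log2(p) = 0.2820
  s2: p = 1/18 = 0.0556, -p*log2(p) = 0.2317
  s3: p = 2/18 = 0.1111, -p*log2(p) = 0.3522
  s4: p = 1/18 = 0.0556, -p*log2(p) = 0.2317
H = sum of terms = 1.0976
Rounded to 2 decimals: 1.10

1.10


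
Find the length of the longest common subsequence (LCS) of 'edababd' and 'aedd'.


DP table for LCS of 'edababd' and 'aedd':
       a  e  d  d
    0  0  0  0  0
  e 0  0  1  1  1
  d 0  0  1  2  2
  a 0  1  1  2  2
  b 0  1  1  2  2
  a 0  1  1  2  2
  b 0  1  1  2  2
  d 0  1  1  2  3
LCS: 'edd'
LCS length = 3

3


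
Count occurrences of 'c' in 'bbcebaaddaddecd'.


Scanning 'bbcebaaddaddecd' for 'c':
  Position 2: 'c' -> MATCH (count: 1)
  Position 13: 'c' -> MATCH (count: 2)
Total occurrences of 'c': 2

2


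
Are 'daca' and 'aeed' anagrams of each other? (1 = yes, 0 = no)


Sort characters of 'daca': 'aacd'
Sort characters of 'aeed': 'adee'
Sorted forms differ -> they are NOT anagrams
Result: 0

0


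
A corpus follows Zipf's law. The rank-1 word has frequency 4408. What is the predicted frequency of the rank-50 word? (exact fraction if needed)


Zipf's law: freq(rank) = f1 / rank
f1 = 4408, rank = 50
freq = 4408 / 50
GCD(4408, 50) = 2
Simplified: 2204/25

2204/25


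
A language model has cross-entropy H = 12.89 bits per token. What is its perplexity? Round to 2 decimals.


Perplexity formula: PP = 2^H
H = 12.89
PP = 2^12.89
Decompose: 2^12.89 = 2^12 * 2^0.89
2^12 = 4096, 2^0.89 ~ 1.8531761
PP ~ 4096 * 1.8531761 = 7590.6093056
Rounded to 2 decimals: 7590.61

7590.61


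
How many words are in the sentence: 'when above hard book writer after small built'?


Counting words by splitting on spaces:
  Word 1: 'when'
  Word 2: 'above'
  Word 3: 'hard'
  Word 4: 'book'
  Word 5: 'writer'
  Word 6: 'after'
  Word 7: 'small'
  Word 8: 'built'
Total words: 8

8


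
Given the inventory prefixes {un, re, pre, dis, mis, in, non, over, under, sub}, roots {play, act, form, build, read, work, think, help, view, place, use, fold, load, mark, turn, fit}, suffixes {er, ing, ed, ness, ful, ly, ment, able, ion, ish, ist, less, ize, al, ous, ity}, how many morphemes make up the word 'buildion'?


Segmenting 'buildion' against the inventory:
  'build' -> root (morpheme 1)
  'ion' -> suffix (morpheme 2)
Total morphemes: 2

2


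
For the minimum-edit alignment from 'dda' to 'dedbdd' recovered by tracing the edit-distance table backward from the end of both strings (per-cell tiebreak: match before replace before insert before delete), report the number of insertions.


Edit distance = 4. Backtracking from cell (3, 6) with preference match > replace > insert > delete,
then listing the resulting alignment 'dda' -> 'dedbdd' left to right:
  Step 1: insert 'd' [insertion #1]
  Step 2: insert 'e' [insertion #2]
  Step 3: keep 'd'
  Step 4: insert 'b' [insertion #3]
  Step 5: keep 'd'
  Step 6: replace a->d
Total insertions: 3

3


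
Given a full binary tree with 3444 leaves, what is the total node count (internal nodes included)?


Leaf nodes (terminals): 3444
Internal nodes = n - 1 = 3444 - 1 = 3443
Total = leaves + internal = 3444 + 3443 = 6887

6887


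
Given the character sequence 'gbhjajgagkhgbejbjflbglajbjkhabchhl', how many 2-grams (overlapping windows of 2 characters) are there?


String 'gbhjajgagkhgbejbjflbglajbjkhabchhl' has length L = 34.
Number of overlapping n-grams = L - n + 1
Substituting: 34 - 2 + 1 = 33

33


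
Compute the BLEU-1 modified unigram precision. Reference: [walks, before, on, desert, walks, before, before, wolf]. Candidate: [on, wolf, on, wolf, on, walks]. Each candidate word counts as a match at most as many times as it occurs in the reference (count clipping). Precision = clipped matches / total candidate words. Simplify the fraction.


Reference word counts: {'before': 3, 'desert': 1, 'on': 1, 'walks': 2, 'wolf': 1}
Checking each candidate word (with clipping):
  'on' -> in reference (ref count 1, used 1/1) -> match (matches: 1)
  'wolf' -> in reference (ref count 1, used 1/1) -> match (matches: 2)
  'on' -> ref count 1 already used up (1/1) -> clipped, no match (matches: 2)
  'wolf' -> ref count 1 already used up (1/1) -> clipped, no match (matches: 2)
  'on' -> ref count 1 already used up (1/1) -> clipped, no match (matches: 2)
  'walks' -> in reference (ref count 2, used 1/2) -> match (matches: 3)
Clipped matches: 3, Candidate length: 6
Precision = 3/6 = 1/2

1/2


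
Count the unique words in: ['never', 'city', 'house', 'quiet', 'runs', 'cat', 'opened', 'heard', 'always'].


Listing all tokens and tracking unique types:
  Token 1: 'never' -> NEW (unique so far: 1)
  Token 2: 'city' -> NEW (unique so far: 2)
  Token 3: 'house' -> NEW (unique so far: 3)
  Token 4: 'quiet' -> NEW (unique so far: 4)
  Token 5: 'runs' -> NEW (unique so far: 5)
  Token 6: 'cat' -> NEW (unique so far: 6)
  Token 7: 'opened' -> NEW (unique so far: 7)
  Token 8: 'heard' -> NEW (unique so far: 8)
  Token 9: 'always' -> NEW (unique so far: 9)
Unique types: ('always', 'cat', 'city', 'heard', 'house', 'never', 'opened', 'quiet', 'runs')
Vocabulary size: 9

9


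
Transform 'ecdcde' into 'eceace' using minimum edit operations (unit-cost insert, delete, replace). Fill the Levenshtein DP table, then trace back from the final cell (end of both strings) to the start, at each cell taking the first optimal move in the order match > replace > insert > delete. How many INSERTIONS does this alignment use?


Edit distance = 3. Backtracking from cell (6, 6) with preference match > replace > insert > delete,
then listing the resulting alignment 'ecdcde' -> 'eceace' left to right:
  Step 1: keep 'e'
  Step 2: keep 'c'
  Step 3: replace d->e
  Step 4: replace c->a
  Step 5: replace d->c
  Step 6: keep 'e'
Total insertions: 0

0


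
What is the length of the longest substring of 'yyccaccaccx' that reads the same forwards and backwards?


Scanning 'yyccaccaccx' for palindromic substrings.
Substring at positions 2-9: 'ccaccacc'.
Check: reverse('ccaccacc') = 'ccaccacc' -> palindrome confirmed.
Neighbouring characters ('y' / 'x') break symmetry, so it cannot extend further.
No longer palindromic substring exists; longest length = 8

8


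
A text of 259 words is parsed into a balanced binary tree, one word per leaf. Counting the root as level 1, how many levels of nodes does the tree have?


In a balanced binary tree with n leaves the deepest leaf is ceil(log2(n)) edges below the root,
so counting node levels inclusive of root and leaves gives ceil(log2(n)) + 1 levels.
log2(259) = 8.0168
ceil(8.0168) = 9
levels = 9 + 1 = 10

10


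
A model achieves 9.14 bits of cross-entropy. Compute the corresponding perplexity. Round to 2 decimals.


Perplexity formula: PP = 2^H
H = 9.14
PP = 2^9.14
Decompose: 2^9.14 = 2^9 * 2^0.14
2^9 = 512, 2^0.14 ~ 1.1019051
PP ~ 512 * 1.1019051 = 564.1754112
Rounded to 2 decimals: 564.18

564.18


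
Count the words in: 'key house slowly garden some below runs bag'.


Counting words by splitting on spaces:
  Word 1: 'key'
  Word 2: 'house'
  Word 3: 'slowly'
  Word 4: 'garden'
  Word 5: 'some'
  Word 6: 'below'
  Word 7: 'runs'
  Word 8: 'bag'
Total words: 8

8


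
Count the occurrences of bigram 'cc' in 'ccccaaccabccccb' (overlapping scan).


Scanning 'ccccaaccabccccb' for bigram 'cc':
  Position 0: 'cc' -> MATCH
  Position 1: 'cc' -> MATCH
  Position 2: 'cc' -> MATCH
  Position 3: 'ca' -> no
  Position 4: 'aa' -> no
  Position 5: 'ac' -> no
  Position 6: 'cc' -> MATCH
  Position 7: 'ca' -> no
  Position 8: 'ab' -> no
  Position 9: 'bc' -> no
  Position 10: 'cc' -> MATCH
  Position 11: 'cc' -> MATCH
  Position 12: 'cc' -> MATCH
  Position 13: 'cb' -> no
Total matches: 7

7


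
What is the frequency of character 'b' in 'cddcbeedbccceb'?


Scanning 'cddcbeedbccceb' for 'b':
  Position 4: 'b' -> MATCH (count: 1)
  Position 8: 'b' -> MATCH (count: 2)
  Position 13: 'b' -> MATCH (count: 3)
Total occurrences of 'b': 3

3


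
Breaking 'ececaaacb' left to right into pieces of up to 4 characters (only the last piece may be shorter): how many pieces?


'ececaaacb' has 9 characters.
Chunking with max size 4:
  Chunk 1: 'ecec' (positions 0-3)
  Chunk 2: 'aaac' (positions 4-7)
  Chunk 3: 'b' (positions 8-8)
Total chunks: ceil(9 / 4) = 3

3


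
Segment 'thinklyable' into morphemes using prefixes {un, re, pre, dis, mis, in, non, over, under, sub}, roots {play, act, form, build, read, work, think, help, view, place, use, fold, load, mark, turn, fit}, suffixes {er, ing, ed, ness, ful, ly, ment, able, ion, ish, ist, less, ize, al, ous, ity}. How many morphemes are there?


Segmenting 'thinklyable' against the inventory:
  'think' -> root (morpheme 1)
  'ly' -> suffix (morpheme 2)
  'able' -> suffix (morpheme 3)
Total morphemes: 3

3


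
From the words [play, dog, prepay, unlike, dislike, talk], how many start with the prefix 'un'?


Checking each word for prefix 'un':
  'play' -> no (count: 0)
  'dog' -> no (count: 0)
  'prepay' -> no (count: 0)
  'unlike' -> YES, starts with 'un' (count: 1)
  'dislike' -> no (count: 1)
  'talk' -> no (count: 1)
Total with prefix 'un': 1

1


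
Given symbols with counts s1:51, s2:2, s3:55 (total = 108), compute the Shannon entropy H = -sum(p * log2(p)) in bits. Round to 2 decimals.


Computing entropy H = -sum(p_i * log2(p_i)):
  s1: p = 51/108 = 0.4722, -p*log2(p) = 0.5112
  s2: p = 2/108 = 0.0185, -p*log2(p) = 0.1066
  s3: p = 55/108 = 0.5093, -p*log2(p) = 0.4958
H = sum of terms = 1.1136
Rounded to 2 decimals: 1.11

1.11


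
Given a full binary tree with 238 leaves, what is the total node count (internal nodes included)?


Leaf nodes (terminals): 238
Internal nodes = n - 1 = 238 - 1 = 237
Total = leaves + internal = 238 + 237 = 475

475


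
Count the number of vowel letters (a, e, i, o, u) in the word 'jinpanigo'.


Scanning each character of 'jinpanigo':
  Position 1: 'j' -> consonant (running count: 0)
  Position 2: 'i' -> vowel (running count: 1)
  Position 3: 'n' -> consonant (running count: 1)
  Position 4: 'p' -> consonant (running count: 1)
  Position 5: 'a' -> vowel (running count: 2)
  Position 6: 'n' -> consonant (running count: 2)
  Position 7: 'i' -> vowel (running count: 3)
  Position 8: 'g' -> consonant (running count: 3)
  Position 9: 'o' -> vowel (running count: 4)
Total vowels: 4

4


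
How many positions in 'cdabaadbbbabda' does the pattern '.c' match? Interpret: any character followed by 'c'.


Pattern: .c means any character followed by 'c'.
Scanning 'cdabaadbbbabda' position-by-position:
  Pos 0: window 'cd' -> no
  Pos 1: window 'da' -> no
  Pos 2: window 'ab' -> no
  Pos 3: window 'ba' -> no
  Pos 4: window 'aa' -> no
  Pos 5: window 'ad' -> no
  Pos 6: window 'db' -> no
  Pos 7: window 'bb' -> no
  Pos 8: window 'bb' -> no
  Pos 9: window 'ba' -> no
  Pos 10: window 'ab' -> no
  Pos 11: window 'bd' -> no
  Pos 12: window 'da' -> no
  Pos 13: window 'a' -> no
Total matches: 0

0


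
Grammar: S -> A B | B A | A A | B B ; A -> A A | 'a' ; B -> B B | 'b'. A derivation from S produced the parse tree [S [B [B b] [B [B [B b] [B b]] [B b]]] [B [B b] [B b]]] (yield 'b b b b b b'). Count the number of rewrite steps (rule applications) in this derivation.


Every bracketed nonterminal node [X ...] in the tree is produced by exactly one rule application.
Reading the tree off as a leftmost derivation:
  Step 1: S  =>  B B   (applied S -> B B)
  Step 2: B B  =>  B B B   (applied B -> B B)
  Step 3: B B B  =>  b B B   (applied B -> b)
  Step 4: b B B  =>  b B B B   (applied B -> B B)
  Step 5: b B B B  =>  b B B B B   (applied B -> B B)
  Step 6: b B B B B  =>  b b B B B   (applied B -> b)
  Step 7: b b B B B  =>  b b b B B   (applied B -> b)
  Step 8: b b b B B  =>  b b b b B   (applied B -> b)
  Step 9: b b b b B  =>  b b b b B B   (applied B -> B B)
  Step 10: b b b b B B  =>  b b b b b B   (applied B -> b)
  Step 11: b b b b b B  =>  b b b b b b   (applied B -> b)
Final yield: b b b b b b
Total rewrite steps: 11

11


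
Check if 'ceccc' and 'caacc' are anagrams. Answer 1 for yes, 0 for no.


Sort characters of 'ceccc': 'cccce'
Sort characters of 'caacc': 'aaccc'
Sorted forms differ -> they are NOT anagrams
Result: 0

0


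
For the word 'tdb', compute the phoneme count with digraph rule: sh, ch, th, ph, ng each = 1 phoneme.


Parsing 'tdb' greedily, digraphs first:
  't' -> consonant phoneme (phonemes so far: 1)
  'd' -> consonant phoneme (phonemes so far: 2)
  'b' -> consonant phoneme (phonemes so far: 3)
Total phonemes: 3

3


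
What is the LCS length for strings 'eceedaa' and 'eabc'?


DP table for LCS of 'eceedaa' and 'eabc':
       e  a  b  c
    0  0  0  0  0
  e 0  1  1  1  1
  c 0  1  1  1  2
  e 0  1  1  1  2
  e 0  1  1  1  2
  d 0  1  1  1  2
  a 0  1  2  2  2
  a 0  1  2  2  2
LCS: 'ec'
LCS length = 2

2


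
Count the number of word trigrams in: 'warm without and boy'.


Word trigrams from [4] words:
  Trigram 1: (warm without and)
  Trigram 2: (without and boy)
Total word trigrams: 4 - 2 = 2

2


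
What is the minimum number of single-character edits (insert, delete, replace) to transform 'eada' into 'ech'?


Building DP table for s1='eada' (len 4) and s2='ech' (len 3):
       e  c  h
    0  1  2  3
  e 1  0  1  2
  a 2  1  1  2
  d 3  2  2  2
  a 4  3  3  3
Edit distance = dp[4][3] = 3

3


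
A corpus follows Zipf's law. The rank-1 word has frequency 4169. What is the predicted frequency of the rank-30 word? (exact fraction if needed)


Zipf's law: freq(rank) = f1 / rank
f1 = 4169, rank = 30
freq = 4169 / 30
GCD(4169, 30) = 1
Simplified: 4169/30

4169/30


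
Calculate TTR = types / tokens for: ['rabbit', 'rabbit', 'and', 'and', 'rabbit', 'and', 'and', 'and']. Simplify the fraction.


Tokens: 8
Unique types: ('and', 'rabbit') = 2
TTR = 2/8
Simplify: divide both by 2 -> 1/4
TTR = 1/4

1/4


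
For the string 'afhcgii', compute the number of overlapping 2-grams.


String 'afhcgii' has length L = 7.
Number of overlapping n-grams = L - n + 1
Substituting: 7 - 2 + 1 = 6

6


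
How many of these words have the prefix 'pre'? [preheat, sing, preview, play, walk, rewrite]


Checking each word for prefix 'pre':
  'preheat' -> YES, starts with 'pre' (count: 1)
  'sing' -> no (count: 1)
  'preview' -> YES, starts with 'pre' (count: 2)
  'play' -> no (count: 2)
  'walk' -> no (count: 2)
  'rewrite' -> no (count: 2)
Total with prefix 'pre': 2

2


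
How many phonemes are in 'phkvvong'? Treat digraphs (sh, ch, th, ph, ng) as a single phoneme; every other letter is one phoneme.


Parsing 'phkvvong' greedily, digraphs first:
  'ph' -> digraph (1 consonant phoneme) (phonemes so far: 1)
  'k' -> consonant phoneme (phonemes so far: 2)
  'v' -> consonant phoneme (phonemes so far: 3)
  'v' -> consonant phoneme (phonemes so far: 4)
  'o' -> vowel phoneme (phonemes so far: 5)
  'ng' -> digraph (1 consonant phoneme) (phonemes so far: 6)
Total phonemes: 6

6


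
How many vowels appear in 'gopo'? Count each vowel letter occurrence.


Scanning each character of 'gopo':
  Position 1: 'g' -> consonant (running count: 0)
  Position 2: 'o' -> vowel (running count: 1)
  Position 3: 'p' -> consonant (running count: 1)
  Position 4: 'o' -> vowel (running count: 2)
Total vowels: 2

2


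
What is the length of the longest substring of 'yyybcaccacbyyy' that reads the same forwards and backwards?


Scanning 'yyybcaccacbyyy' for palindromic substrings.
Substring at positions 0-13: 'yyybcaccacbyyy'.
Check: reverse('yyybcaccacbyyy') = 'yyybcaccacbyyy' -> palindrome confirmed.
No longer palindromic substring exists; longest length = 14

14


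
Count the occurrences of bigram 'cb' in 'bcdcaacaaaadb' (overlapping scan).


Scanning 'bcdcaacaaaadb' for bigram 'cb':
  Position 0: 'bc' -> no
  Position 1: 'cd' -> no
  Position 2: 'dc' -> no
  Position 3: 'ca' -> no
  Position 4: 'aa' -> no
  Position 5: 'ac' -> no
  Position 6: 'ca' -> no
  Position 7: 'aa' -> no
  Position 8: 'aa' -> no
  Position 9: 'aa' -> no
  Position 10: 'ad' -> no
  Position 11: 'db' -> no
Total matches: 0

0


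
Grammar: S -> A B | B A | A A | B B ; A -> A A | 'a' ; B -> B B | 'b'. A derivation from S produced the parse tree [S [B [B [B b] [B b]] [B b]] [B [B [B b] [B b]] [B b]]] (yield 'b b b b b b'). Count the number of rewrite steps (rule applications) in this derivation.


Every bracketed nonterminal node [X ...] in the tree is produced by exactly one rule application.
Reading the tree off as a leftmost derivation:
  Step 1: S  =>  B B   (applied S -> B B)
  Step 2: B B  =>  B B B   (applied B -> B B)
  Step 3: B B B  =>  B B B B   (applied B -> B B)
  Step 4: B B B B  =>  b B B B   (applied B -> b)
  Step 5: b B B B  =>  b b B B   (applied B -> b)
  Step 6: b b B B  =>  b b b B   (applied B -> b)
  Step 7: b b b B  =>  b b b B B   (applied B -> B B)
  Step 8: b b b B B  =>  b b b B B B   (applied B -> B B)
  Step 9: b b b B B B  =>  b b b b B B   (applied B -> b)
  Step 10: b b b b B B  =>  b b b b b B   (applied B -> b)
  Step 11: b b b b b B  =>  b b b b b b   (applied B -> b)
Final yield: b b b b b b
Total rewrite steps: 11

11


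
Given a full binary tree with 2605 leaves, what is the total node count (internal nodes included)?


Leaf nodes (terminals): 2605
Internal nodes = n - 1 = 2605 - 1 = 2604
Total = leaves + internal = 2605 + 2604 = 5209

5209


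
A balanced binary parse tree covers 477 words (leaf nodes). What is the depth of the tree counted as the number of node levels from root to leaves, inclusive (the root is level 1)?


In a balanced binary tree with n leaves the deepest leaf is ceil(log2(n)) edges below the root,
so counting node levels inclusive of root and leaves gives ceil(log2(n)) + 1 levels.
log2(477) = 8.8978
ceil(8.8978) = 9
levels = 9 + 1 = 10

10


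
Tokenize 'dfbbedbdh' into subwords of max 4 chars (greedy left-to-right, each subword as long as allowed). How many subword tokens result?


'dfbbedbdh' has 9 characters.
Chunking with max size 4:
  Chunk 1: 'dfbb' (positions 0-3)
  Chunk 2: 'edbd' (positions 4-7)
  Chunk 3: 'h' (positions 8-8)
Total chunks: ceil(9 / 4) = 3

3


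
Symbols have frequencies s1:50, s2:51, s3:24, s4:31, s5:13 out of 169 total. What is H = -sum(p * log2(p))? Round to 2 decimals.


Computing entropy H = -sum(p_i * log2(p_i)):
  s1: p = 50/169 = 0.2959, -p*log2(p) = 0.5198
  s2: p = 51/169 = 0.3018, -p*log2(p) = 0.5216
  s3: p = 24/169 = 0.1420, -p*log2(p) = 0.3999
  s4: p = 31/169 = 0.1834, -p*log2(p) = 0.4488
  s5: p = 13/169 = 0.0769, -p*log2(p) = 0.2846
H = sum of terms = 2.1747
Rounded to 2 decimals: 2.17

2.17


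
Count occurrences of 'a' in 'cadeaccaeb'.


Scanning 'cadeaccaeb' for 'a':
  Position 1: 'a' -> MATCH (count: 1)
  Position 4: 'a' -> MATCH (count: 2)
  Position 7: 'a' -> MATCH (count: 3)
Total occurrences of 'a': 3

3


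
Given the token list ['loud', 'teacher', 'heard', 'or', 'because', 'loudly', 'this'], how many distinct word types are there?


Listing all tokens and tracking unique types:
  Token 1: 'loud' -> NEW (unique so far: 1)
  Token 2: 'teacher' -> NEW (unique so far: 2)
  Token 3: 'heard' -> NEW (unique so far: 3)
  Token 4: 'or' -> NEW (unique so far: 4)
  Token 5: 'because' -> NEW (unique so far: 5)
  Token 6: 'loudly' -> NEW (unique so far: 6)
  Token 7: 'this' -> NEW (unique so far: 7)
Unique types: ('because', 'heard', 'loud', 'loudly', 'or', 'teacher', 'this')
Vocabulary size: 7

7


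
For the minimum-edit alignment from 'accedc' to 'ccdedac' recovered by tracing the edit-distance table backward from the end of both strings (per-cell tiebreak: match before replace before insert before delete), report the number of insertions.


Edit distance = 3. Backtracking from cell (6, 7) with preference match > replace > insert > delete,
then listing the resulting alignment 'accedc' -> 'ccdedac' left to right:
  Step 1: replace a->c
  Step 2: keep 'c'
  Step 3: replace c->d
  Step 4: keep 'e'
  Step 5: keep 'd'
  Step 6: insert 'a' [insertion #1]
  Step 7: keep 'c'
Total insertions: 1

1


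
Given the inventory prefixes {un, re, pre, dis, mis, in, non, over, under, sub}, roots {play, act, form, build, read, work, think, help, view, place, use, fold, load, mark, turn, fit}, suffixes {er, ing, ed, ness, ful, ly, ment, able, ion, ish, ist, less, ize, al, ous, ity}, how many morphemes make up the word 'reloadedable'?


Segmenting 'reloadedable' against the inventory:
  're' -> prefix (morpheme 1)
  'load' -> root (morpheme 2)
  'ed' -> suffix (morpheme 3)
  'able' -> suffix (morpheme 4)
Total morphemes: 4

4


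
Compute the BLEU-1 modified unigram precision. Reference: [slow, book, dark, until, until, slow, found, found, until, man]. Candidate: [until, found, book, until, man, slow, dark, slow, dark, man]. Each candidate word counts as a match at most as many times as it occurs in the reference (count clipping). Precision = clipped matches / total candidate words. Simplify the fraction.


Reference word counts: {'book': 1, 'dark': 1, 'found': 2, 'man': 1, 'slow': 2, 'until': 3}
Checking each candidate word (with clipping):
  'until' -> in reference (ref count 3, used 1/3) -> match (matches: 1)
  'found' -> in reference (ref count 2, used 1/2) -> match (matches: 2)
  'book' -> in reference (ref count 1, used 1/1) -> match (matches: 3)
  'until' -> in reference (ref count 3, used 2/3) -> match (matches: 4)
  'man' -> in reference (ref count 1, used 1/1) -> match (matches: 5)
  'slow' -> in reference (ref count 2, used 1/2) -> match (matches: 6)
  'dark' -> in reference (ref count 1, used 1/1) -> match (matches: 7)
  'slow' -> in reference (ref count 2, used 2/2) -> match (matches: 8)
  'dark' -> ref count 1 already used up (1/1) -> clipped, no match (matches: 8)
  'man' -> ref count 1 already used up (1/1) -> clipped, no match (matches: 8)
Clipped matches: 8, Candidate length: 10
Precision = 8/10 = 4/5

4/5


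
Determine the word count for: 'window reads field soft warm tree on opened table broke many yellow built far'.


Counting words by splitting on spaces:
  Word 1: 'window'
  Word 2: 'reads'
  Word 3: 'field'
  Word 4: 'soft'
  Word 5: 'warm'
  Word 6: 'tree'
  Word 7: 'on'
  Word 8: 'opened'
  Word 9: 'table'
  Word 10: 'broke'
  Word 11: 'many'
  Word 12: 'yellow'
  Word 13: 'built'
  Word 14: 'far'
Total words: 14

14


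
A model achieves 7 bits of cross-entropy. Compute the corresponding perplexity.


Perplexity formula: PP = 2^H
H = 7
PP = 2^7
Steps: 2^1 = 2, 2^2 = 4, 2^3 = 8, 2^4 = 16, 2^5 = 32, 2^6 = 64, 2^7 = 128
PP = 128

128


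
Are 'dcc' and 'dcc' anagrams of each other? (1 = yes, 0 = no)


Sort characters of 'dcc': 'ccd'
Sort characters of 'dcc': 'ccd'
Sorted forms match -> they ARE anagrams
Result: 1

1


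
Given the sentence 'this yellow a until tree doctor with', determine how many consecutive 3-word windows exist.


Word trigrams from [7] words:
  Trigram 1: (this yellow a)
  Trigram 2: (yellow a until)
  Trigram 3: (a until tree)
  Trigram 4: (until tree doctor)
  Trigram 5: (tree doctor with)
Total word trigrams: 7 - 2 = 5

5


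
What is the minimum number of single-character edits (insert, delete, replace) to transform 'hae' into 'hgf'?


Building DP table for s1='hae' (len 3) and s2='hgf' (len 3):
       h  g  f
    0  1  2  3
  h 1  0  1  2
  a 2  1  1  2
  e 3  2  2  2
Edit distance = dp[3][3] = 2

2


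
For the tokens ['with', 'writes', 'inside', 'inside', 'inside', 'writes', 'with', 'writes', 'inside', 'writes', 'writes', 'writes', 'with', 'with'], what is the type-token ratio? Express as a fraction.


Tokens: 14
Unique types: ('inside', 'with', 'writes') = 3
TTR = 3/14
Already in lowest terms.

3/14


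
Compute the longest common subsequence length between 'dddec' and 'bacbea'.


DP table for LCS of 'dddec' and 'bacbea':
       b  a  c  b  e  a
    0  0  0  0  0  0  0
  d 0  0  0  0  0  0  0
  d 0  0  0  0  0  0  0
  d 0  0  0  0  0  0  0
  e 0  0  0  0  0  1  1
  c 0  0  0  1  1  1  1
LCS: 'e'
LCS length = 1

1


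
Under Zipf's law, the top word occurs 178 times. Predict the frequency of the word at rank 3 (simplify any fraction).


Zipf's law: freq(rank) = f1 / rank
f1 = 178, rank = 3
freq = 178 / 3
GCD(178, 3) = 1
Simplified: 178/3

178/3


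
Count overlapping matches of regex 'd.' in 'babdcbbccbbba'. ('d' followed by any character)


Pattern: d. means 'd' followed by any character.
Scanning 'babdcbbccbbba' position-by-position:
  Pos 0: window 'ba' -> no
  Pos 1: window 'ab' -> no
  Pos 2: window 'bd' -> no
  Pos 3: window 'dc' -> MATCH
  Pos 4: window 'cb' -> no
  Pos 5: window 'bb' -> no
  Pos 6: window 'bc' -> no
  Pos 7: window 'cc' -> no
  Pos 8: window 'cb' -> no
  Pos 9: window 'bb' -> no
  Pos 10: window 'bb' -> no
  Pos 11: window 'ba' -> no
  Pos 12: window 'a' -> no
Total matches: 1

1


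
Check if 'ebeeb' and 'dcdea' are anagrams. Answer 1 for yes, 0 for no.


Sort characters of 'ebeeb': 'bbeee'
Sort characters of 'dcdea': 'acdde'
Sorted forms differ -> they are NOT anagrams
Result: 0

0


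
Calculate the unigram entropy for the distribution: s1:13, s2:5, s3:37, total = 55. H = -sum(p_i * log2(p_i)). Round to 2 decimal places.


Computing entropy H = -sum(p_i * log2(p_i)):
  s1: p = 13/55 = 0.2364, -p*log2(p) = 0.4919
  s2: p = 5/55 = 0.0909, -p*log2(p) = 0.3145
  s3: p = 37/55 = 0.6727, -p*log2(p) = 0.3847
H = sum of terms = 1.1911
Rounded to 2 decimals: 1.19

1.19


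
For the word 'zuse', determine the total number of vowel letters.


Scanning each character of 'zuse':
  Position 1: 'z' -> consonant (running count: 0)
  Position 2: 'u' -> vowel (running count: 1)
  Position 3: 's' -> consonant (running count: 1)
  Position 4: 'e' -> vowel (running count: 2)
Total vowels: 2

2


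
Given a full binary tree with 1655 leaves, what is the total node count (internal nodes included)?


Leaf nodes (terminals): 1655
Internal nodes = n - 1 = 1655 - 1 = 1654
Total = leaves + internal = 1655 + 1654 = 3309

3309


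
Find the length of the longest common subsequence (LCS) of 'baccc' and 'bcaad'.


DP table for LCS of 'baccc' and 'bcaad':
       b  c  a  a  d
    0  0  0  0  0  0
  b 0  1  1  1  1  1
  a 0  1  1  2  2  2
  c 0  1  2  2  2  2
  c 0  1  2  2  2  2
  c 0  1  2  2  2  2
LCS: 'ba'
LCS length = 2

2


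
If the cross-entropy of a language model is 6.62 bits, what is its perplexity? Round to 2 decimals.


Perplexity formula: PP = 2^H
H = 6.62
PP = 2^6.62
Decompose: 2^6.62 = 2^6 * 2^0.62
2^6 = 64, 2^0.62 ~ 1.5368752
PP ~ 64 * 1.5368752 = 98.3600128
Rounded to 2 decimals: 98.36

98.36


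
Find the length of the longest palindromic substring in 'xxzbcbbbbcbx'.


Scanning 'xxzbcbbbbcbx' for palindromic substrings.
Substring at positions 3-10: 'bcbbbbcb'.
Check: reverse('bcbbbbcb') = 'bcbbbbcb' -> palindrome confirmed.
Neighbouring characters ('z' / 'x') break symmetry, so it cannot extend further.
No longer palindromic substring exists; longest length = 8

8


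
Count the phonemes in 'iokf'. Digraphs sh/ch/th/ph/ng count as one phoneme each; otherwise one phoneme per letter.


Parsing 'iokf' greedily, digraphs first:
  'i' -> vowel phoneme (phonemes so far: 1)
  'o' -> vowel phoneme (phonemes so far: 2)
  'k' -> consonant phoneme (phonemes so far: 3)
  'f' -> consonant phoneme (phonemes so far: 4)
Total phonemes: 4

4


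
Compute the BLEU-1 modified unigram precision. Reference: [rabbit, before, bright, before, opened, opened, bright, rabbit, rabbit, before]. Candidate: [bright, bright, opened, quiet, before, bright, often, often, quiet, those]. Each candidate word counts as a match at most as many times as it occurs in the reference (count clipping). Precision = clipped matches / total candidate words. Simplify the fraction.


Reference word counts: {'before': 3, 'bright': 2, 'opened': 2, 'rabbit': 3}
Checking each candidate word (with clipping):
  'bright' -> in reference (ref count 2, used 1/2) -> match (matches: 1)
  'bright' -> in reference (ref count 2, used 2/2) -> match (matches: 2)
  'opened' -> in reference (ref count 2, used 1/2) -> match (matches: 3)
  'quiet' -> not in reference -> no match (matches: 3)
  'before' -> in reference (ref count 3, used 1/3) -> match (matches: 4)
  'bright' -> ref count 2 already used up (2/2) -> clipped, no match (matches: 4)
  'often' -> not in reference -> no match (matches: 4)
  'often' -> not in reference -> no match (matches: 4)
  'quiet' -> not in reference -> no match (matches: 4)
  'those' -> not in reference -> no match (matches: 4)
Clipped matches: 4, Candidate length: 10
Precision = 4/10 = 2/5

2/5


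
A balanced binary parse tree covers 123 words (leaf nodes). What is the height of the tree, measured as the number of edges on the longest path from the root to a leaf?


In a balanced binary tree with n leaves the deepest leaf is ceil(log2(n)) edges below the root.
log2(123) = 6.9425
ceil(6.9425) = 7
height (edges) = 7

7


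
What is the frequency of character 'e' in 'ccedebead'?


Scanning 'ccedebead' for 'e':
  Position 2: 'e' -> MATCH (count: 1)
  Position 4: 'e' -> MATCH (count: 2)
  Position 6: 'e' -> MATCH (count: 3)
Total occurrences of 'e': 3

3


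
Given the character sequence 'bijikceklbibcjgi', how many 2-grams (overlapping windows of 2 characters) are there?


String 'bijikceklbibcjgi' has length L = 16.
Number of overlapping n-grams = L - n + 1
Substituting: 16 - 2 + 1 = 15

15


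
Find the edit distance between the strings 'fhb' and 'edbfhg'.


Building DP table for s1='fhb' (len 3) and s2='edbfhg' (len 6):
       e  d  b  f  h  g
    0  1  2  3  4  5  6
  f 1  1  2  3  3  4  5
  h 2  2  2  3  4  3  4
  b 3  3  3  2  3  4  4
Edit distance = dp[3][6] = 4

4


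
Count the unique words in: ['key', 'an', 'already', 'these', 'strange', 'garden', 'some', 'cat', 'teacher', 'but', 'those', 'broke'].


Listing all tokens and tracking unique types:
  Token 1: 'key' -> NEW (unique so far: 1)
  Token 2: 'an' -> NEW (unique so far: 2)
  Token 3: 'already' -> NEW (unique so far: 3)
  Token 4: 'these' -> NEW (unique so far: 4)
  Token 5: 'strange' -> NEW (unique so far: 5)
  Token 6: 'garden' -> NEW (unique so far: 6)
  Token 7: 'some' -> NEW (unique so far: 7)
  Token 8: 'cat' -> NEW (unique so far: 8)
  Token 9: 'teacher' -> NEW (unique so far: 9)
  Token 10: 'but' -> NEW (unique so far: 10)
  Token 11: 'those' -> NEW (unique so far: 11)
  Token 12: 'broke' -> NEW (unique so far: 12)
Unique types: ('already', 'an', 'broke', 'but', 'cat', 'garden', 'key', 'some', 'strange', 'teacher', 'these', 'those')
Vocabulary size: 12

12


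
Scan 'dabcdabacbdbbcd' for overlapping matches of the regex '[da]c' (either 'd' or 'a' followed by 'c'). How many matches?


Pattern: [da]c means either 'd' or 'a' followed by 'c'.
Scanning 'dabcdabacbdbbcd' position-by-position:
  Pos 0: window 'da' -> no
  Pos 1: window 'ab' -> no
  Pos 2: window 'bc' -> no
  Pos 3: window 'cd' -> no
  Pos 4: window 'da' -> no
  Pos 5: window 'ab' -> no
  Pos 6: window 'ba' -> no
  Pos 7: window 'ac' -> MATCH
  Pos 8: window 'cb' -> no
  Pos 9: window 'bd' -> no
  Pos 10: window 'db' -> no
  Pos 11: window 'bb' -> no
  Pos 12: window 'bc' -> no
  Pos 13: window 'cd' -> no
  Pos 14: window 'd' -> no
Total matches: 1

1


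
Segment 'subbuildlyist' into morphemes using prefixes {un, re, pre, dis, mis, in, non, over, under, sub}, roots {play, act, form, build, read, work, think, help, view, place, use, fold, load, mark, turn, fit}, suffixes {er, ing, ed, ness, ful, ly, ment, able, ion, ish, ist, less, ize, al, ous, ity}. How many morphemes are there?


Segmenting 'subbuildlyist' against the inventory:
  'sub' -> prefix (morpheme 1)
  'build' -> root (morpheme 2)
  'ly' -> suffix (morpheme 3)
  'ist' -> suffix (morpheme 4)
Total morphemes: 4

4


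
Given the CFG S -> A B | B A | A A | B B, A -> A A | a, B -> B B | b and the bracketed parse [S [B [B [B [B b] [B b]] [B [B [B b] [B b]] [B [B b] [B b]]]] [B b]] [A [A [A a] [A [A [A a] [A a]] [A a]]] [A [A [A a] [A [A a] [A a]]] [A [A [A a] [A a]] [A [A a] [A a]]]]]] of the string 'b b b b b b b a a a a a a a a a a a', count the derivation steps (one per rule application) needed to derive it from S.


Every bracketed nonterminal node [X ...] in the tree is produced by exactly one rule application.
Reading the tree off as a leftmost derivation:
  Step 1: S  =>  B A   (applied S -> B A)
  Step 2: B A  =>  B B A   (applied B -> B B)
  Step 3: B B A  =>  B B B A   (applied B -> B B)
  Step 4: B B B A  =>  B B B B A   (applied B -> B B)
  Step 5: B B B B A  =>  b B B B A   (applied B -> b)
  Step 6: b B B B A  =>  b b B B A   (applied B -> b)
  Step 7: b b B B A  =>  b b B B B A   (applied B -> B B)
  Step 8: b b B B B A  =>  b b B B B B A   (applied B -> B B)
  Step 9: b b B B B B A  =>  b b b B B B A   (applied B -> b)
  Step 10: b b b B B B A  =>  b b b b B B A   (applied B -> b)
  Step 11: b b b b B B A  =>  b b b b B B B A   (applied B -> B B)
  Step 12: b b b b B B B A  =>  b b b b b B B A   (applied B -> b)
  Step 13: b b b b b B B A  =>  b b b b b b B A   (applied B -> b)
  Step 14: b b b b b b B A  =>  b b b b b b b A   (applied B -> b)
  Step 15: b b b b b b b A  =>  b b b b b b b A A   (applied A -> A A)
  Step 16: b b b b b b b A A  =>  b b b b b b b A A A   (applied A -> A A)
  Step 17: b b b b b b b A A A  =>  b b b b b b b a A A   (applied A -> a)
  Step 18: b b b b b b b a A A  =>  b b b b b b b a A A A   (applied A -> A A)
  Step 19: b b b b b b b a A A A  =>  b b b b b b b a A A A A   (applied A -> A A)
  Step 20: b b b b b b b a A A A A  =>  b b b b b b b a a A A A   (applied A -> a)
  Step 21: b b b b b b b a a A A A  =>  b b b b b b b a a a A A   (applied A -> a)
  Step 22: b b b b b b b a a a A A  =>  b b b b b b b a a a a A   (applied A -> a)
  Step 23: b b b b b b b a a a a A  =>  b b b b b b b a a a a A A   (applied A -> A A)
  Step 24: b b b b b b b a a a a A A  =>  b b b b b b b a a a a A A A   (applied A -> A A)
  Step 25: b b b b b b b a a a a A A A  =>  b b b b b b b a a a a a A A   (applied A -> a)
  Step 26: b b b b b b b a a a a a A A  =>  b b b b b b b a a a a a A A A   (applied A -> A A)
  Step 27: b b b b b b b a a a a a A A A  =>  b b b b b b b a a a a a a A A   (applied A -> a)
  Step 28: b b b b b b b a a a a a a A A  =>  b b b b b b b a a a a a a a A   (applied A -> a)
  Step 29: b b b b b b b a a a a a a a A  =>  b b b b b b b a a a a a a a A A   (applied A -> A A)
  Step 30: b b b b b b b a a a a a a a A A  =>  b b b b b b b a a a a a a a A A A   (applied A -> A A)
  Step 31: b b b b b b b a a a a a a a A A A  =>  b b b b b b b a a a a a a a a A A   (applied A -> a)
  Step 32: b b b b b b b a a a a a a a a A A  =>  b b b b b b b a a a a a a a a a A   (applied A -> a)
  Step 33: b b b b b b b a a a a a a a a a A  =>  b b b b b b b a a a a a a a a a A A   (applied A -> A A)
  Step 34: b b b b b b b a a a a a a a a a A A  =>  b b b b b b b a a a a a a a a a a A   (applied A -> a)
  Step 35: b b b b b b b a a a a a a a a a a A  =>  b b b b b b b a a a a a a a a a a a   (applied A -> a)
Final yield: b b b b b b b a a a a a a a a a a a
Total rewrite steps: 35

35
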